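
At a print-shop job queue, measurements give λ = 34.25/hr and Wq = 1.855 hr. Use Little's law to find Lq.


Lq = λWq = 34.25·1.855 = 63.5337

Final: 63.5337


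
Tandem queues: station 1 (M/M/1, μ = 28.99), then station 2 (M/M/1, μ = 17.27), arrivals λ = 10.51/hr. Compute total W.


Each node sees arrival rate λ = 10.51/hr (tandem ⇒ throughput preserved).
W₁ = 1/(μ₁−λ) = 1/(28.99−10.51) = 0.05411 hr
W₂ = 1/(μ₂−λ) = 1/(17.27−10.51) = 0.14793 hr
W_total = W₁ + W₂ = 0.05411 + 0.14793 = 0.20204 hr

Final: 0.20204 hr


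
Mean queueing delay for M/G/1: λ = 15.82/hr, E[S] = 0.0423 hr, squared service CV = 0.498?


ρ = λ·E[S] = 15.82·0.0423 = 0.6692
E[S²] = E[S]²(1+C_s²) = 0.0423²·(1+0.498) = 0.002680
Wq = λ·E[S²]/(2(1−ρ)) = 15.82·0.002680/(2·0.3308) = 0.06409 hr

Final: 0.06409 hr


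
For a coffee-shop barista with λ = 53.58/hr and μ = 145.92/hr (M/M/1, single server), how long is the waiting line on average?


ρ = 53.58/145.92 = 0.3672
Lq = ρ²/(1−ρ) = 0.1348/0.6328 = 0.2131

Final: 0.2131


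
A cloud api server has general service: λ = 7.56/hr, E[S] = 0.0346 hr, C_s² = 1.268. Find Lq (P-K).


ρ = λ·E[S] = 7.56·0.0346 = 0.2616
Lq = ρ²(1+C_s²)/(2(1−ρ)) = 0.06842·(1+1.268)/(2·0.7384)
= 0.06842·2.2680/1.4768 = 0.10508

Final: 0.10508


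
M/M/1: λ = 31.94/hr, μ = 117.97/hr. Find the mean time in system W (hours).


W = 1/(μ−λ) = 1/(117.97 − 31.94) = 1/86.03 = 0.01162 hr

Final: 0.01162 hr


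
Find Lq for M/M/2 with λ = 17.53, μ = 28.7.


a = λ/μ = 0.6108; ρ = a/2 = 0.3054
P₀ = 0.532097
Lq = P₀·a^c·ρ / (c!·(1−ρ)²) = 0.532097·0.37308·0.3054/(2·0.48247)
= 0.06283

Final: 0.06283


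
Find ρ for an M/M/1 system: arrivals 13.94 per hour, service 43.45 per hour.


ρ = λ/μ = 13.94/43.45 = 0.3208

Final: 0.3208


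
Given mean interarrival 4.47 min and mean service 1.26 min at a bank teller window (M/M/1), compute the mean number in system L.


λ = 60/4.47 = 13.4228 /hr
μ = 60/1.26 = 47.6190 /hr
ρ = λ/μ = 13.4228/47.6190 = 0.2819
L = ρ/(1−ρ) = 0.2819/0.7181 = 0.3925

Final: 0.3925


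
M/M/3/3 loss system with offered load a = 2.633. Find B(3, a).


B(c,a) = (a^c/c!) / Σ_{k=0}^{c} a^k/k!
a^3/3! = 3.042295
Σ terms (k=0..3): 1.00000 + 2.63300 + 3.46634 + 3.04230 = 10.141640
B = 3.042295/10.141640 = 0.299981

Final: 0.299981


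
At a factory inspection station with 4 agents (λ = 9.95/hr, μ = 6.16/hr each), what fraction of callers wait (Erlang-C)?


a = λ/μ = 1.6153; ρ = a/4 = 0.4038
P₀ = 0.196158 (from M/M/c formula)
C(c,a) = [a^c/(c!(1−ρ))]·P₀ = [6.80722/(24·0.5962)]·0.196158
= 0.47575·0.196158 = 0.093322

Final: 0.093322


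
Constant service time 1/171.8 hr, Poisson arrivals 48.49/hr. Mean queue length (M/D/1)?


ρ = 48.49/171.8 = 0.2822
M/D/1: Lq = ρ²/(2(1−ρ)) = 0.07966/(2·0.7178) = 0.05549

Final: 0.05549


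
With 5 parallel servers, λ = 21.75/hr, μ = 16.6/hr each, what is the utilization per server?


ρ = λ/(cμ) = 21.75/(5·16.6) = 21.75/83.00 = 0.2620

Final: 0.2620


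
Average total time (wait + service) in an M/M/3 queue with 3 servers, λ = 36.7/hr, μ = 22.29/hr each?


a = 1.6465; ρ = 0.5488; P₀ = 0.176968
Lq = P₀·a^c·ρ/(c!(1−ρ)²) = 0.35494
Wq = Lq/λ = 0.35494/36.7 = 0.009671 hr
W = Wq + 1/μ = 0.009671 + 0.04486 = 0.05453 hr

Final: 0.05453 hr


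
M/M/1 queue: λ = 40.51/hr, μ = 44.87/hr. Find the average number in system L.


ρ = λ/μ = 40.51/44.87 = 0.9028
L = ρ/(1−ρ) = 0.9028/(1 − 0.9028) = 0.9028/0.09717 = 9.2913

Final: 9.2913


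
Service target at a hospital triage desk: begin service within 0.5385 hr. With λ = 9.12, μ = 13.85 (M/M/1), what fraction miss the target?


ρ = 9.12/13.85 = 0.6585
P(Wq > t) = ρ·e^{−(μ−λ)t} = 0.6585·e^{−2.5471}
= 0.6585·0.078308 = 0.051565

Final: 0.051565


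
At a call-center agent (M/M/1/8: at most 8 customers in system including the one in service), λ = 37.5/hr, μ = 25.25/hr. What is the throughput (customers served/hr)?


ρ = 1.4851; P_K = (1−ρ)ρ^8/(1−ρ^9) = 0.336232
λ_eff = λ(1 − P_K) = 37.5·(1 − 0.336232) = 37.5·0.663768 = 24.8913 /hr

Final: 24.8913 /hr


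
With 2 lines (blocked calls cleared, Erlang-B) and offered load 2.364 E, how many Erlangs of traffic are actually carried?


B(2,2.364) = 0.453741 (Erlang-B)
Carried load = a(1 − B) = 2.364·(1 − 0.453741) = 2.364·0.546259 = 1.2914 E

Final: 1.2914 Erlangs


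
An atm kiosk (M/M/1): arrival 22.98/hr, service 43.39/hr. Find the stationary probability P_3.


ρ = 22.98/43.39 = 0.5296
P_n = (1−ρ)·ρ^n = (1 − 0.5296)·0.5296^3 = 0.4704·0.148553 = 0.069877

Final: 0.069877


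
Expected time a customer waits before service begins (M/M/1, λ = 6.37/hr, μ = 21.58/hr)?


ρ = 6.37/21.58 = 0.2952
Wq = ρ/(μ−λ) = 0.2952/(21.58 − 6.37) = 0.2952/15.21 = 0.01941 hr

Final: 0.01941 hr


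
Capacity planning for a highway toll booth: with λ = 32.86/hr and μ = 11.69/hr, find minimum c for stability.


Stability requires cμ > λ ⇔ c > λ/μ.
λ/μ = 32.86/11.69 = 2.8109
Minimum integer c = ⌊2.8109⌋ + 1 = 3
Check: 3·11.69 = 35.07 > 32.86, while 2·11.69 = 23.38 ≤ 32.86

Final: 3 servers


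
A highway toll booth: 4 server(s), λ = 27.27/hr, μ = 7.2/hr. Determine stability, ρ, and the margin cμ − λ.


Total capacity cμ = 4·7.2 = 28.80/hr
ρ = λ/(cμ) = 27.27/28.80 = 0.9469
Stable ⇔ ρ < 1: YES
Spare capacity = cμ − λ = 28.80 − 27.27 = 1.53/hr

Final: ρ = 0.9469; stable; margin = 1.53/hr


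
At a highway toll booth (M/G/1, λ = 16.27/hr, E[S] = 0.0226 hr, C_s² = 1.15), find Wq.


ρ = λ·E[S] = 16.27·0.0226 = 0.3677
E[S²] = E[S]²(1+C_s²) = 0.0226²·(1+1.15) = 0.001098
Wq = λ·E[S²]/(2(1−ρ)) = 16.27·0.001098/(2·0.6323) = 0.01413 hr

Final: 0.01413 hr


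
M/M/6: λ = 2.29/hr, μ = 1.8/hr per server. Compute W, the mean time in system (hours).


a = 1.2722; ρ = 0.2120; P₀ = 0.280183
Lq = P₀·a^c·ρ/(c!(1−ρ)²) = 0.0005635
Wq = Lq/λ = 0.0005635/2.29 = 0.0002461 hr
W = Wq + 1/μ = 0.0002461 + 0.55556 = 0.55580 hr

Final: 0.55580 hr


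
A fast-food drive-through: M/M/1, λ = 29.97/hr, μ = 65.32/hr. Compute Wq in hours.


ρ = 29.97/65.32 = 0.4588
Wq = ρ/(μ−λ) = 0.4588/(65.32 − 29.97) = 0.4588/35.35 = 0.01298 hr

Final: 0.01298 hr


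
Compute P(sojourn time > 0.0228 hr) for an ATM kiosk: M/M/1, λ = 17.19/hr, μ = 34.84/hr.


W ~ Exponential(μ−λ) for M/M/1.
μ − λ = 34.84 − 17.19 = 17.6500
P(W > t) = e^{−(μ−λ)t} = e^{−0.4024} = 0.668700

Final: 0.668700


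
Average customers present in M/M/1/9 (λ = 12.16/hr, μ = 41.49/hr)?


ρ = 12.16/41.49 = 0.2931
L = ρ[1 − (K+1)ρ^K + Kρ^(K+1)] / [(1−ρ)(1−ρ^(K+1))]
Numerator: 0.2931·(1 − 10·0.00001596 + 9·0.000004676) = 0.293048
Denominator: (0.7069)·(0.999995) = 0.706914
L = 0.293048/0.706914 = 0.4145

Final: 0.4145


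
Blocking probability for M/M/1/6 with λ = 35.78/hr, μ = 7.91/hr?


ρ = λ/μ = 35.78/7.91 = 4.5234
P_K = (1−ρ)ρ^K/(1−ρ^(K+1)) = (-3.5234·8566.099534)/(1 − 38747.792837)
= -30181.693302/-38746.792837 = 0.778947

Final: 0.778947


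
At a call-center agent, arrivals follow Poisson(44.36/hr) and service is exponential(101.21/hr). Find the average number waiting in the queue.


ρ = 44.36/101.21 = 0.4383
Lq = ρ²/(1−ρ) = 0.1921/0.5617 = 0.3420

Final: 0.3420


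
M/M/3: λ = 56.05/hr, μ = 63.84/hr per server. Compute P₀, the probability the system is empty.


a = λ/μ = 56.05/63.84 = 0.8780; ρ = a/c = 0.2927
Σ_{k=0}^{2} a^k/k! (terms k=0..2) = 1.00000 + 0.87798 + 0.38542 = 2.26340
Tail: a^3/(3!(1−ρ)) = 0.67678/(6·0.7073) = 0.15947
P₀ = 1/(2.26340 + 0.15947) = 1/2.42286 = 0.412735

Final: 0.412735


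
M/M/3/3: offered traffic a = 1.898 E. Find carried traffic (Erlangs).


B(3,1.898) = 0.195172 (Erlang-B)
Carried load = a(1 − B) = 1.898·(1 − 0.195172) = 1.898·0.804828 = 1.5276 E

Final: 1.5276 Erlangs


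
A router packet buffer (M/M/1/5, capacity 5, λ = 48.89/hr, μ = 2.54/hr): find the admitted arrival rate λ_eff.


ρ = 19.2480; P_K = (1−ρ)ρ^5/(1−ρ^6) = 0.948047
λ_eff = λ(1 − P_K) = 48.89·(1 − 0.948047) = 48.89·0.051953 = 2.5400 /hr

Final: 2.5400 /hr


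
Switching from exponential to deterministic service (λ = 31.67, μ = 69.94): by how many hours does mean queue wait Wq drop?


ρ = 31.67/69.94 = 0.4528
Wq(M/M/1) = ρ/(μ−λ) = 0.4528/38.27 = 0.01183 hr
Wq(M/D/1) = ρ/(2(μ−λ)) = 0.005916 hr
Savings = 0.01183 − 0.005916 = 0.005916 hr

Final: 0.005916 hr


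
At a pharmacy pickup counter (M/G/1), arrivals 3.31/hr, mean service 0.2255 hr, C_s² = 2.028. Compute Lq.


ρ = λ·E[S] = 3.31·0.2255 = 0.7464
Lq = ρ²(1+C_s²)/(2(1−ρ)) = 0.5571·(1+2.028)/(2·0.2536)
= 0.5571·3.0280/0.5072 = 3.32609

Final: 3.32609


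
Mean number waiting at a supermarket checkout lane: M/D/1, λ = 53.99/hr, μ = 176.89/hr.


ρ = 53.99/176.89 = 0.3052
M/D/1: Lq = ρ²/(2(1−ρ)) = 0.09316/(2·0.6948) = 0.06704

Final: 0.06704


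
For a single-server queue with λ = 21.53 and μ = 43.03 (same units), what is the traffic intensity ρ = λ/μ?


ρ = λ/μ = 21.53/43.03 = 0.5003

Final: 0.5003


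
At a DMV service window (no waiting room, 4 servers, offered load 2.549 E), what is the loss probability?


B(c,a) = (a^c/c!) / Σ_{k=0}^{c} a^k/k!
a^4/4! = 1.759009
Σ terms (k=0..4): 1.00000 + 2.54900 + 3.24870 + 2.76031 + 1.75901 = 11.317022
B = 1.759009/11.317022 = 0.155430

Final: 0.155430


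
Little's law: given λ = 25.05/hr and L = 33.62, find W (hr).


W = L/λ = 33.62/25.05 = 1.3421 hr

Final: 1.3421 hr


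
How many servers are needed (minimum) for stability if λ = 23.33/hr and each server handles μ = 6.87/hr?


Stability requires cμ > λ ⇔ c > λ/μ.
λ/μ = 23.33/6.87 = 3.3959
Minimum integer c = ⌊3.3959⌋ + 1 = 4
Check: 4·6.87 = 27.48 > 23.33, while 3·6.87 = 20.61 ≤ 23.33

Final: 4 servers


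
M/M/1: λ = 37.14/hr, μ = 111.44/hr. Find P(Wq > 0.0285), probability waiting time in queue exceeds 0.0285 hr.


ρ = 37.14/111.44 = 0.3333
P(Wq > t) = ρ·e^{−(μ−λ)t} = 0.3333·e^{−2.1176}
= 0.3333·0.120326 = 0.040101

Final: 0.040101


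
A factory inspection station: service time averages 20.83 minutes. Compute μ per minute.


μ = 1/(service time) in consistent units.
1 minute = 1 min, so μ = 1/20.83 = 0.04801 per minute

Final: 0.04801 /min


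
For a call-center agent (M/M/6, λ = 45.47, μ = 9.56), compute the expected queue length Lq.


a = λ/μ = 4.7563; ρ = a/6 = 0.7927
P₀ = 0.006486
Lq = P₀·a^c·ρ / (c!·(1−ρ)²) = 0.006486·11577.16896·0.7927/(720·0.04297)
= 1.92405

Final: 1.92405


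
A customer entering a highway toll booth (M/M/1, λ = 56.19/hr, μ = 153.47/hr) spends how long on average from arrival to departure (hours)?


W = 1/(μ−λ) = 1/(153.47 − 56.19) = 1/97.28 = 0.01028 hr

Final: 0.01028 hr


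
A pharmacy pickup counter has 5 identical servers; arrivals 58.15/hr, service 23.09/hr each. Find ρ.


ρ = λ/(cμ) = 58.15/(5·23.09) = 58.15/115.45 = 0.5037

Final: 0.5037


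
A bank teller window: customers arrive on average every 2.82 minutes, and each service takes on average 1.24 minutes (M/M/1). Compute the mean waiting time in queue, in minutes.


λ = 60/2.82 = 21.2766 /hr
μ = 60/1.24 = 48.3871 /hr
ρ = λ/μ = 21.2766/48.3871 = 0.4397
Wq = ρ/(μ−λ) = 0.4397/(48.3871−21.2766) = 0.01622 hr
In minutes: 0.01622·60 = 0.9732 min

Final: 0.9732 min


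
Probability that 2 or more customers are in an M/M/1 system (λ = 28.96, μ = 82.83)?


ρ = 28.96/82.83 = 0.3496
P(N ≥ n) = ρ^n = 0.3496^2 = 0.122242

Final: 0.122242


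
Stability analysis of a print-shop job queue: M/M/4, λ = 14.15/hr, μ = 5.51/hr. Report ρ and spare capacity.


Total capacity cμ = 4·5.51 = 22.04/hr
ρ = λ/(cμ) = 14.15/22.04 = 0.6420
Stable ⇔ ρ < 1: YES
Spare capacity = cμ − λ = 22.04 − 14.15 = 7.89/hr

Final: ρ = 0.6420; stable; margin = 7.89/hr


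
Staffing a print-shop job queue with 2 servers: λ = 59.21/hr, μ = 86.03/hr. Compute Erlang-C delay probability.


a = λ/μ = 0.6882; ρ = a/2 = 0.3441
P₀ = 0.487958 (from M/M/c formula)
C(c,a) = [a^c/(c!(1−ρ))]·P₀ = [0.47369/(2·0.6559)]·0.487958
= 0.36111·0.487958 = 0.176206

Final: 0.176206


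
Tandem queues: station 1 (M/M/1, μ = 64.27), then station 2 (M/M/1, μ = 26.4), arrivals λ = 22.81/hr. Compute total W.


Each node sees arrival rate λ = 22.81/hr (tandem ⇒ throughput preserved).
W₁ = 1/(μ₁−λ) = 1/(64.27−22.81) = 0.02412 hr
W₂ = 1/(μ₂−λ) = 1/(26.4−22.81) = 0.27855 hr
W_total = W₁ + W₂ = 0.02412 + 0.27855 = 0.30267 hr

Final: 0.30267 hr


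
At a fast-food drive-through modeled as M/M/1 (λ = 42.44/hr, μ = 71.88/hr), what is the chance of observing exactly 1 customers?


ρ = 42.44/71.88 = 0.5904
P_n = (1−ρ)·ρ^n = (1 − 0.5904)·0.5904^1 = 0.4096·0.590428 = 0.241823

Final: 0.241823


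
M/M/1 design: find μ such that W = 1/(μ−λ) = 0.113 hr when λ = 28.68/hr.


W = 1/(μ−λ) ⇒ μ − λ = 1/W = 1/0.113 = 8.8496
μ = λ + 1/W = 28.68 + 8.8496 = 37.5296 per hr

Final: 37.5296 /hr


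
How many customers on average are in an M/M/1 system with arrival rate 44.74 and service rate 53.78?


ρ = λ/μ = 44.74/53.78 = 0.8319
L = ρ/(1−ρ) = 0.8319/(1 − 0.8319) = 0.8319/0.1681 = 4.9491

Final: 4.9491


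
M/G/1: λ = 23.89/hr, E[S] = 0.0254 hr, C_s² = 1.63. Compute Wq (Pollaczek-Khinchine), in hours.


ρ = λ·E[S] = 23.89·0.0254 = 0.6068
E[S²] = E[S]²(1+C_s²) = 0.0254²·(1+1.63) = 0.001697
Wq = λ·E[S²]/(2(1−ρ)) = 23.89·0.001697/(2·0.3932) = 0.05155 hr

Final: 0.05155 hr


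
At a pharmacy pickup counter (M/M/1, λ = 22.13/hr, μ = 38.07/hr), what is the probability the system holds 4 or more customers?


ρ = 22.13/38.07 = 0.5813
P(N ≥ n) = ρ^n = 0.5813^4 = 0.114181

Final: 0.114181


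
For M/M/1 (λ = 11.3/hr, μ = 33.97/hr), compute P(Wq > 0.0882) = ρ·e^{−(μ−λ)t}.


ρ = 11.3/33.97 = 0.3326
P(Wq > t) = ρ·e^{−(μ−λ)t} = 0.3326·e^{−1.9995}
= 0.3326·0.135404 = 0.045042

Final: 0.045042


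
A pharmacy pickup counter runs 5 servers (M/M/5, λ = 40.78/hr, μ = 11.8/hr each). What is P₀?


a = λ/μ = 40.78/11.8 = 3.4559; ρ = a/c = 0.6912
Σ_{k=0}^{4} a^k/k! (terms k=0..4) = 1.00000 + 3.45593 + 5.97173 + 6.87930 + 5.94360 = 23.25057
Tail: a^5/(5!(1−ρ)) = 492.97633/(120·0.3088) = 13.30297
P₀ = 1/(23.25057 + 13.30297) = 1/36.55353 = 0.027357

Final: 0.027357


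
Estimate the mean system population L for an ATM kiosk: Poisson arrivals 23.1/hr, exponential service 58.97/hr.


ρ = λ/μ = 23.1/58.97 = 0.3917
L = ρ/(1−ρ) = 0.3917/(1 − 0.3917) = 0.3917/0.6083 = 0.6440

Final: 0.6440


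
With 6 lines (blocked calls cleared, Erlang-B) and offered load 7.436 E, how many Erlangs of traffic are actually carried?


B(6,7.436) = 0.357786 (Erlang-B)
Carried load = a(1 − B) = 7.436·(1 − 0.357786) = 7.436·0.642214 = 4.7755 E

Final: 4.7755 Erlangs


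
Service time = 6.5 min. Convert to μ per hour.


μ = 1/(service time) in consistent units.
1 hour = 60 min, so μ = 60/6.5 = 9.2308 per hour

Final: 9.2308 /hr


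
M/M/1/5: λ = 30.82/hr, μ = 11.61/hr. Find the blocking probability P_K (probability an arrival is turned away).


ρ = λ/μ = 30.82/11.61 = 2.6546
P_K = (1−ρ)ρ^K/(1−ρ^(K+1)) = (-1.6546·131.826303)/(1 − 349.947172)
= -218.120869/-348.947172 = 0.625083

Final: 0.625083


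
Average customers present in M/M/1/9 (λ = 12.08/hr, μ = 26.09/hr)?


ρ = 12.08/26.09 = 0.4630
L = ρ[1 − (K+1)ρ^K + Kρ^(K+1)] / [(1−ρ)(1−ρ^(K+1))]
Numerator: 0.4630·(1 − 10·0.0009780 + 9·0.0004528) = 0.460371
Denominator: (0.5370)·(0.999547) = 0.536744
L = 0.460371/0.536744 = 0.8577

Final: 0.8577


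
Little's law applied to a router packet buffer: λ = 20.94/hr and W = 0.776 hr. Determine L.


L = λW = 20.94·0.776 = 16.2494

Final: 16.2494


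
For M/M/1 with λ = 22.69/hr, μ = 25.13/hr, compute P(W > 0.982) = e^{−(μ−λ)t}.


W ~ Exponential(μ−λ) for M/M/1.
μ − λ = 25.13 − 22.69 = 2.4400
P(W > t) = e^{−(μ−λ)t} = e^{−2.3961} = 0.091074

Final: 0.091074


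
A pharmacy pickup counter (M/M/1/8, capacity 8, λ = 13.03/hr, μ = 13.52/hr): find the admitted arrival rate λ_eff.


ρ = 0.9638; P_K = (1−ρ)ρ^8/(1−ρ^9) = 0.095424
λ_eff = λ(1 − P_K) = 13.03·(1 − 0.095424) = 13.03·0.904576 = 11.7866 /hr

Final: 11.7866 /hr


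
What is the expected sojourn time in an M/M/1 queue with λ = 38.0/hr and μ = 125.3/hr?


W = 1/(μ−λ) = 1/(125.3 − 38.0) = 1/87.30 = 0.01145 hr

Final: 0.01145 hr


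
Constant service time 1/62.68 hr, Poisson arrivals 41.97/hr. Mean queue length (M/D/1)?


ρ = 41.97/62.68 = 0.6696
M/D/1: Lq = ρ²/(2(1−ρ)) = 0.4484/(2·0.3304) = 0.67848

Final: 0.67848


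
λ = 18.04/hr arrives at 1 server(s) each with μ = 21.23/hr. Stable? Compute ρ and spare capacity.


Total capacity cμ = 1·21.23 = 21.23/hr
ρ = λ/(cμ) = 18.04/21.23 = 0.8497
Stable ⇔ ρ < 1: YES
Spare capacity = cμ − λ = 21.23 − 18.04 = 3.19/hr

Final: ρ = 0.8497; stable; margin = 3.19/hr


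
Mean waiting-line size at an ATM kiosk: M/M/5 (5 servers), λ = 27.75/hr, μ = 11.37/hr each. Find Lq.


a = λ/μ = 2.4406; ρ = a/5 = 0.4881
P₀ = 0.085250
Lq = P₀·a^c·ρ / (c!·(1−ρ)²) = 0.085250·86.59895·0.4881/(120·0.26201)
= 0.11461

Final: 0.11461


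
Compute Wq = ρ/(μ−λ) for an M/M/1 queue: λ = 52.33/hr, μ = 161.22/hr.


ρ = 52.33/161.22 = 0.3246
Wq = ρ/(μ−λ) = 0.3246/(161.22 − 52.33) = 0.3246/108.89 = 0.002981 hr

Final: 0.002981 hr


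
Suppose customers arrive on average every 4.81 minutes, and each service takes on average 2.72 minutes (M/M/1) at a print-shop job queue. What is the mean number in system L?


λ = 60/4.81 = 12.4740 /hr
μ = 60/2.72 = 22.0588 /hr
ρ = λ/μ = 12.4740/22.0588 = 0.5655
L = ρ/(1−ρ) = 0.5655/0.4345 = 1.3014

Final: 1.3014


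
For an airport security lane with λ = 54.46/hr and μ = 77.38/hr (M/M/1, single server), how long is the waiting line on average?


ρ = 54.46/77.38 = 0.7038
Lq = ρ²/(1−ρ) = 0.4953/0.2962 = 1.6723

Final: 1.6723


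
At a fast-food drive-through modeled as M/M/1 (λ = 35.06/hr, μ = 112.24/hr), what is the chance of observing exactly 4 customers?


ρ = 35.06/112.24 = 0.3124
P_n = (1−ρ)·ρ^n = (1 − 0.3124)·0.3124^4 = 0.6876·0.009520 = 0.006547

Final: 0.006547


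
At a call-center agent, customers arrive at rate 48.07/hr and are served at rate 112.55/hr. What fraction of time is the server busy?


ρ = λ/μ = 48.07/112.55 = 0.4271

Final: 0.4271


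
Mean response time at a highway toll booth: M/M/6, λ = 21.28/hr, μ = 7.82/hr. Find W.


a = 2.7212; ρ = 0.4535; P₀ = 0.065178
Lq = P₀·a^c·ρ/(c!(1−ρ)²) = 0.05583
Wq = Lq/λ = 0.05583/21.28 = 0.002623 hr
W = Wq + 1/μ = 0.002623 + 0.12788 = 0.13050 hr

Final: 0.13050 hr


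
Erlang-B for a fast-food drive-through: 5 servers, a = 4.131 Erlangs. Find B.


B(c,a) = (a^c/c!) / Σ_{k=0}^{c} a^k/k!
a^5/5! = 10.025239
Σ terms (k=0..5): 1.00000 + 4.13100 + 8.53258 + 11.74936 + 12.13415 + 10.02524 = 47.572338
B = 10.025239/47.572338 = 0.210737

Final: 0.210737


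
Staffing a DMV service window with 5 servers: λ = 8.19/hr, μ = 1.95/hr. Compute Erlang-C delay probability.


a = λ/μ = 4.2000; ρ = a/5 = 0.8400
P₀ = 0.009311 (from M/M/c formula)
C(c,a) = [a^c/(c!(1−ρ))]·P₀ = [1306.91232/(120·0.1600)]·0.009311
= 68.06835·0.009311 = 0.633773

Final: 0.633773


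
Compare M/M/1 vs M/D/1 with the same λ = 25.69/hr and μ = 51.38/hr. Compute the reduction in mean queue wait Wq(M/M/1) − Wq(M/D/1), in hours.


ρ = 25.69/51.38 = 0.5000
Wq(M/M/1) = ρ/(μ−λ) = 0.5000/25.69 = 0.01946 hr
Wq(M/D/1) = ρ/(2(μ−λ)) = 0.009731 hr
Savings = 0.01946 − 0.009731 = 0.009731 hr

Final: 0.009731 hr


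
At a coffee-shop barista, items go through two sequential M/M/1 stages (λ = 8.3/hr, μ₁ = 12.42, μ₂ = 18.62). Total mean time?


Each node sees arrival rate λ = 8.3/hr (tandem ⇒ throughput preserved).
W₁ = 1/(μ₁−λ) = 1/(12.42−8.3) = 0.24272 hr
W₂ = 1/(μ₂−λ) = 1/(18.62−8.3) = 0.09690 hr
W_total = W₁ + W₂ = 0.24272 + 0.09690 = 0.33962 hr

Final: 0.33962 hr


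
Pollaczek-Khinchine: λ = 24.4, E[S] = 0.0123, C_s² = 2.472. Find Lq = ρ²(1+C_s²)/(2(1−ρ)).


ρ = λ·E[S] = 24.4·0.0123 = 0.3001
Lq = ρ²(1+C_s²)/(2(1−ρ)) = 0.09007·(1+2.472)/(2·0.6999)
= 0.09007·3.4720/1.3998 = 0.22342

Final: 0.22342


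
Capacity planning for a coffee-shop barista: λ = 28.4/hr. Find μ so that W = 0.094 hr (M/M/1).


W = 1/(μ−λ) ⇒ μ − λ = 1/W = 1/0.094 = 10.6383
μ = λ + 1/W = 28.4 + 10.6383 = 39.0383 per hr

Final: 39.0383 /hr


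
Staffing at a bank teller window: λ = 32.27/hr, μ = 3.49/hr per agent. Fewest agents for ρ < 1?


Stability requires cμ > λ ⇔ c > λ/μ.
λ/μ = 32.27/3.49 = 9.2464
Minimum integer c = ⌊9.2464⌋ + 1 = 10
Check: 10·3.49 = 34.90 > 32.27, while 9·3.49 = 31.41 ≤ 32.27

Final: 10 servers


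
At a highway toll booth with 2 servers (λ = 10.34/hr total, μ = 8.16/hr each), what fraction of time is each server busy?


ρ = λ/(cμ) = 10.34/(2·8.16) = 10.34/16.32 = 0.6336

Final: 0.6336


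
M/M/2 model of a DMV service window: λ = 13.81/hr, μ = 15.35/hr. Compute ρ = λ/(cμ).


ρ = λ/(cμ) = 13.81/(2·15.35) = 13.81/30.70 = 0.4498

Final: 0.4498


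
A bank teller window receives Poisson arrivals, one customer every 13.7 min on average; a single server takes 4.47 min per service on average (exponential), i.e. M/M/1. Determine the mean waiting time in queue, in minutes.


λ = 60/13.7 = 4.3796 /hr
μ = 60/4.47 = 13.4228 /hr
ρ = λ/μ = 4.3796/13.4228 = 0.3263
Wq = ρ/(μ−λ) = 0.3263/(13.4228−4.3796) = 0.03608 hr
In minutes: 0.03608·60 = 2.165 min

Final: 2.165 min


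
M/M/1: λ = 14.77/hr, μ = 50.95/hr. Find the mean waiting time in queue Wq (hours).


ρ = 14.77/50.95 = 0.2899
Wq = ρ/(μ−λ) = 0.2899/(50.95 − 14.77) = 0.2899/36.18 = 0.008012 hr

Final: 0.008012 hr


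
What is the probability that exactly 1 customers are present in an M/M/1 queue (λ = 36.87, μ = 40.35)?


ρ = 36.87/40.35 = 0.9138
P_n = (1−ρ)·ρ^n = (1 − 0.9138)·0.9138^1 = 0.08625·0.913755 = 0.078807

Final: 0.078807


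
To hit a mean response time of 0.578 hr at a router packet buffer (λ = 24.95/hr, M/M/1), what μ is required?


W = 1/(μ−λ) ⇒ μ − λ = 1/W = 1/0.578 = 1.7301
μ = λ + 1/W = 24.95 + 1.7301 = 26.6801 per hr

Final: 26.6801 /hr


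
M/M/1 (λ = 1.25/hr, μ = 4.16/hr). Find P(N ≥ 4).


ρ = 1.25/4.16 = 0.3005
P(N ≥ n) = ρ^n = 0.3005^4 = 0.008152

Final: 0.008152


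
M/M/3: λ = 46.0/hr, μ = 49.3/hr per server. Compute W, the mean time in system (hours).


a = 0.9331; ρ = 0.3110; P₀ = 0.389883
Lq = P₀·a^c·ρ/(c!(1−ρ)²) = 0.03459
Wq = Lq/λ = 0.03459/46.0 = 0.0007519 hr
W = Wq + 1/μ = 0.0007519 + 0.02028 = 0.02104 hr

Final: 0.02104 hr


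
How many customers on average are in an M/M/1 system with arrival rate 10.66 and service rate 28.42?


ρ = λ/μ = 10.66/28.42 = 0.3751
L = ρ/(1−ρ) = 0.3751/(1 − 0.3751) = 0.3751/0.6249 = 0.6002

Final: 0.6002


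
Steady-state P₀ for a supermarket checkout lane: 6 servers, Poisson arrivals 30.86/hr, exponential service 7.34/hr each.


a = λ/μ = 30.86/7.34 = 4.2044; ρ = a/c = 0.7007
Σ_{k=0}^{5} a^k/k! (terms k=0..5) = 1.00000 + 4.20436 + 8.83832 + 12.38649 + 13.01932 + 10.94758 = 50.39607
Tail: a^6/(6!(1−ρ)) = 5523.30684/(720·0.2993) = 25.63295
P₀ = 1/(50.39607 + 25.63295) = 1/76.02902 = 0.013153

Final: 0.013153


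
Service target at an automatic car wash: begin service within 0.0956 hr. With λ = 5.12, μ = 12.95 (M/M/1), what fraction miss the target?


ρ = 5.12/12.95 = 0.3954
P(Wq > t) = ρ·e^{−(μ−λ)t} = 0.3954·e^{−0.7485}
= 0.3954·0.473053 = 0.187029

Final: 0.187029


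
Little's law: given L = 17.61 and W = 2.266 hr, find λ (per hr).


λ = L/W = 17.61/2.266 = 7.7714 /hr

Final: 7.7714 /hr


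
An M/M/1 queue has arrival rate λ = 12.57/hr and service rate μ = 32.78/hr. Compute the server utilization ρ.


ρ = λ/μ = 12.57/32.78 = 0.3835

Final: 0.3835


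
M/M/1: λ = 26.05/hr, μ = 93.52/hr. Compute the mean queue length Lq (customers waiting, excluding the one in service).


ρ = 26.05/93.52 = 0.2786
Lq = ρ²/(1−ρ) = 0.07759/0.7214 = 0.1075

Final: 0.1075


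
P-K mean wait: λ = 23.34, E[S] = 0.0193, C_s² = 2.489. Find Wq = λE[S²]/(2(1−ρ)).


ρ = λ·E[S] = 23.34·0.0193 = 0.4505
E[S²] = E[S]²(1+C_s²) = 0.0193²·(1+2.489) = 0.001300
Wq = λ·E[S²]/(2(1−ρ)) = 23.34·0.001300/(2·0.5495) = 0.02760 hr

Final: 0.02760 hr


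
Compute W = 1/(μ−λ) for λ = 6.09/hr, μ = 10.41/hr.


W = 1/(μ−λ) = 1/(10.41 − 6.09) = 1/4.32 = 0.2315 hr

Final: 0.2315 hr


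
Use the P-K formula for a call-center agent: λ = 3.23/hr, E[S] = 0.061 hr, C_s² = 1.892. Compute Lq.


ρ = λ·E[S] = 3.23·0.061 = 0.1970
Lq = ρ²(1+C_s²)/(2(1−ρ)) = 0.03882·(1+1.892)/(2·0.8030)
= 0.03882·2.8920/1.6059 = 0.06991

Final: 0.06991


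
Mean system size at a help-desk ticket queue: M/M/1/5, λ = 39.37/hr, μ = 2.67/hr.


ρ = 39.37/2.67 = 14.7453
L = ρ[1 − (K+1)ρ^K + Kρ^(K+1)] / [(1−ρ)(1−ρ^(K+1))]
Numerator: 14.7453·(1 − 6·697060.971330 + 5·10278385.933058) = 696120062.788328
Denominator: (-13.7453)·(-10278384.933058) = 141279673.049895
L = 696120062.788328/141279673.049895 = 4.9272

Final: 4.9272


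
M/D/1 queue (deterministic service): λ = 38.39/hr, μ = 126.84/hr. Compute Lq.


ρ = 38.39/126.84 = 0.3027
M/D/1: Lq = ρ²/(2(1−ρ)) = 0.09161/(2·0.6973) = 0.06568

Final: 0.06568


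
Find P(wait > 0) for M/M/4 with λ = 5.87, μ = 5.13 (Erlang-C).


a = λ/μ = 1.1442; ρ = a/4 = 0.2861
P₀ = 0.317597 (from M/M/c formula)
C(c,a) = [a^c/(c!(1−ρ))]·P₀ = [1.71428/(24·0.7139)]·0.317597
= 0.10005·0.317597 = 0.031775

Final: 0.031775


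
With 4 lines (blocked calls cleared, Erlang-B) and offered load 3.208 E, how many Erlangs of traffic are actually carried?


B(4,3.208) = 0.229017 (Erlang-B)
Carried load = a(1 − B) = 3.208·(1 − 0.229017) = 3.208·0.770983 = 2.4733 E

Final: 2.4733 Erlangs


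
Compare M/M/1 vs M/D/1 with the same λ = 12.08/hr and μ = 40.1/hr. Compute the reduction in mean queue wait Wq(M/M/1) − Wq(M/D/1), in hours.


ρ = 12.08/40.1 = 0.3012
Wq(M/M/1) = ρ/(μ−λ) = 0.3012/28.02 = 0.01075 hr
Wq(M/D/1) = ρ/(2(μ−λ)) = 0.005376 hr
Savings = 0.01075 − 0.005376 = 0.005376 hr

Final: 0.005376 hr


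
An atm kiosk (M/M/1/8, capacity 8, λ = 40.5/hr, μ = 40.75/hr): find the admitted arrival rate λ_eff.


ρ = 0.9939; P_K = (1−ρ)ρ^8/(1−ρ^9) = 0.108396
λ_eff = λ(1 − P_K) = 40.5·(1 − 0.108396) = 40.5·0.891604 = 36.1100 /hr

Final: 36.1100 /hr


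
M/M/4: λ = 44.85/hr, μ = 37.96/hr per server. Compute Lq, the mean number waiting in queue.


a = λ/μ = 1.1815; ρ = a/4 = 0.2954
P₀ = 0.305847
Lq = P₀·a^c·ρ / (c!·(1−ρ)²) = 0.305847·1.94870·0.2954/(24·0.49649)
= 0.01477

Final: 0.01477


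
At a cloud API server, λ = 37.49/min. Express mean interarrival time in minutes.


Mean interarrival time = 1/λ = 1/37.49 minute = 0.02667 minute
In minutes: 0.02667 × 1 = 0.02667 min

Final: 0.02667 min


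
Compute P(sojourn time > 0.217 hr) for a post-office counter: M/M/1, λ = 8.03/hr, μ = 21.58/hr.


W ~ Exponential(μ−λ) for M/M/1.
μ − λ = 21.58 − 8.03 = 13.5500
P(W > t) = e^{−(μ−λ)t} = e^{−2.9403} = 0.052847

Final: 0.052847


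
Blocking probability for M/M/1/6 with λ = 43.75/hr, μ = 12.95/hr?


ρ = λ/μ = 43.75/12.95 = 3.3784
P_K = (1−ρ)ρ^K/(1−ρ^(K+1)) = (-2.3784·1486.790350)/(1 − 5022.940372)
= -3536.150022/-5021.940372 = 0.704140

Final: 0.704140


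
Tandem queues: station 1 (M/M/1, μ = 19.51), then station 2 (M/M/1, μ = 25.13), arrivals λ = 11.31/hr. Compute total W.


Each node sees arrival rate λ = 11.31/hr (tandem ⇒ throughput preserved).
W₁ = 1/(μ₁−λ) = 1/(19.51−11.31) = 0.12195 hr
W₂ = 1/(μ₂−λ) = 1/(25.13−11.31) = 0.07236 hr
W_total = W₁ + W₂ = 0.12195 + 0.07236 = 0.19431 hr

Final: 0.19431 hr


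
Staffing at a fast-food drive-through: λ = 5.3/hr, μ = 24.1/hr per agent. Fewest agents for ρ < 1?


Stability requires cμ > λ ⇔ c > λ/μ.
λ/μ = 5.3/24.1 = 0.2199
Minimum integer c = ⌊0.2199⌋ + 1 = 1
Check: 1·24.1 = 24.10 > 5.3, while 0·24.1 = 0.00 ≤ 5.3

Final: 1 servers


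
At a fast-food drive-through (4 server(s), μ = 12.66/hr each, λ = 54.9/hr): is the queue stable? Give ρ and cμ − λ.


Total capacity cμ = 4·12.66 = 50.64/hr
ρ = λ/(cμ) = 54.9/50.64 = 1.0841
Stable ⇔ ρ < 1: NO
Spare capacity = cμ − λ = 50.64 − 54.9 = -4.26/hr

Final: ρ = 1.0841; unstable; margin = -4.26/hr


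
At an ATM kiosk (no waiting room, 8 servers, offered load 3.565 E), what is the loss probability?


B(c,a) = (a^c/c!) / Σ_{k=0}^{c} a^k/k!
a^8/8! = 0.647077
Σ terms (k=0..8): 1.00000 + 3.56500 + 6.35461 + 7.55140 + 6.73018 + 4.79862 + 2.85118 + 1.45207 + 0.64708 = 34.950137
B = 0.647077/34.950137 = 0.018514

Final: 0.018514


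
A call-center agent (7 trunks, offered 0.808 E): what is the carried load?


B(7,0.808) = 0.00001989 (Erlang-B)
Carried load = a(1 − B) = 0.808·(1 − 0.00001989) = 0.808·0.999980 = 0.8080 E

Final: 0.8080 Erlangs


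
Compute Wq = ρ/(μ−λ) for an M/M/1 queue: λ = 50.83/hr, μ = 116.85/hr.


ρ = 50.83/116.85 = 0.4350
Wq = ρ/(μ−λ) = 0.4350/(116.85 − 50.83) = 0.4350/66.02 = 0.006589 hr

Final: 0.006589 hr


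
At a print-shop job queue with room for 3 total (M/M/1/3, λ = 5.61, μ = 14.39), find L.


ρ = 5.61/14.39 = 0.3899
L = ρ[1 − (K+1)ρ^K + Kρ^(K+1)] / [(1−ρ)(1−ρ^(K+1))]
Numerator: 0.3899·(1 − 4·0.059252 + 3·0.023100) = 0.324472
Denominator: (0.6101)·(0.976900) = 0.596052
L = 0.324472/0.596052 = 0.5444

Final: 0.5444


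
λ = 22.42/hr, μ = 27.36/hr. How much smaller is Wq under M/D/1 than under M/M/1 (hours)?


ρ = 22.42/27.36 = 0.8194
Wq(M/M/1) = ρ/(μ−λ) = 0.8194/4.94 = 0.16588 hr
Wq(M/D/1) = ρ/(2(μ−λ)) = 0.08294 hr
Savings = 0.16588 − 0.08294 = 0.08294 hr

Final: 0.08294 hr


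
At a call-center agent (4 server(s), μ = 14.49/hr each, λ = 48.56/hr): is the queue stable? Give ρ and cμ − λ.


Total capacity cμ = 4·14.49 = 57.96/hr
ρ = λ/(cμ) = 48.56/57.96 = 0.8378
Stable ⇔ ρ < 1: YES
Spare capacity = cμ − λ = 57.96 − 48.56 = 9.40/hr

Final: ρ = 0.8378; stable; margin = 9.40/hr


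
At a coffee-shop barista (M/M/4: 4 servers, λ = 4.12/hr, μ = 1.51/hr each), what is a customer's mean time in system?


a = 2.7285; ρ = 0.6821; P₀ = 0.055247
Lq = P₀·a^c·ρ/(c!(1−ρ)²) = 0.86121
Wq = Lq/λ = 0.86121/4.12 = 0.20903 hr
W = Wq + 1/μ = 0.20903 + 0.66225 = 0.87128 hr

Final: 0.87128 hr


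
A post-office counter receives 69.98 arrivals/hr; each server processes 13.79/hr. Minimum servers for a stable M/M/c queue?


Stability requires cμ > λ ⇔ c > λ/μ.
λ/μ = 69.98/13.79 = 5.0747
Minimum integer c = ⌊5.0747⌋ + 1 = 6
Check: 6·13.79 = 82.74 > 69.98, while 5·13.79 = 68.95 ≤ 69.98

Final: 6 servers


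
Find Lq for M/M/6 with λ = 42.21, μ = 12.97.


a = λ/μ = 3.2544; ρ = a/6 = 0.5424
P₀ = 0.037570
Lq = P₀·a^c·ρ / (c!·(1−ρ)²) = 0.037570·1188.09798·0.5424/(720·0.20939)
= 0.16059

Final: 0.16059


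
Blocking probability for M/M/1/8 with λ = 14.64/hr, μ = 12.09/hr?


ρ = λ/μ = 14.64/12.09 = 1.2109
P_K = (1−ρ)ρ^K/(1−ρ^(K+1)) = (-0.2109·4.622939)/(1 − 5.598001)
= -0.975062/-4.598001 = 0.212062

Final: 0.212062


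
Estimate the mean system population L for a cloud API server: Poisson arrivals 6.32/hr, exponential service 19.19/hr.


ρ = λ/μ = 6.32/19.19 = 0.3293
L = ρ/(1−ρ) = 0.3293/(1 − 0.3293) = 0.3293/0.6707 = 0.4911

Final: 0.4911


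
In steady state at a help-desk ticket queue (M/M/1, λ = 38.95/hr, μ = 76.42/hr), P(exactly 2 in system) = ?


ρ = 38.95/76.42 = 0.5097
P_n = (1−ρ)·ρ^n = (1 − 0.5097)·0.5097^2 = 0.4903·0.259777 = 0.127373

Final: 0.127373


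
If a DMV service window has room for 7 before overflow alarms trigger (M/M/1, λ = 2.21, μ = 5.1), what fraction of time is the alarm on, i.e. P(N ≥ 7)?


ρ = 2.21/5.1 = 0.4333
P(N ≥ n) = ρ^n = 0.4333^7 = 0.002869

Final: 0.002869


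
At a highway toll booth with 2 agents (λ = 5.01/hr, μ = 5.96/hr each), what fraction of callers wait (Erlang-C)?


a = λ/μ = 0.8406; ρ = a/2 = 0.4203
P₀ = 0.408151 (from M/M/c formula)
C(c,a) = [a^c/(c!(1−ρ))]·P₀ = [0.70662/(2·0.5797)]·0.408151
= 0.60947·0.408151 = 0.248755

Final: 0.248755


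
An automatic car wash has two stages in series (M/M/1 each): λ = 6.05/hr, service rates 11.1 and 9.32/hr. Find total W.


Each node sees arrival rate λ = 6.05/hr (tandem ⇒ throughput preserved).
W₁ = 1/(μ₁−λ) = 1/(11.1−6.05) = 0.19802 hr
W₂ = 1/(μ₂−λ) = 1/(9.32−6.05) = 0.30581 hr
W_total = W₁ + W₂ = 0.19802 + 0.30581 = 0.50383 hr

Final: 0.50383 hr


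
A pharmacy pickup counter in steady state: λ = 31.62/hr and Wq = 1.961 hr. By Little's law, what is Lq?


Lq = λWq = 31.62·1.961 = 62.0068

Final: 62.0068


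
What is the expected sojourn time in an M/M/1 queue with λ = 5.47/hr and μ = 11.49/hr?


W = 1/(μ−λ) = 1/(11.49 − 5.47) = 1/6.02 = 0.1661 hr

Final: 0.1661 hr


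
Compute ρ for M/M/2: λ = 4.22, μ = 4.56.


ρ = λ/(cμ) = 4.22/(2·4.56) = 4.22/9.12 = 0.4627

Final: 0.4627


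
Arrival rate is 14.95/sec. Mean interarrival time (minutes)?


Mean interarrival time = 1/λ = 1/14.95 second = 0.06689 second
In minutes: 0.06689 × 0.0166667 = 0.001115 min

Final: 0.001115 min


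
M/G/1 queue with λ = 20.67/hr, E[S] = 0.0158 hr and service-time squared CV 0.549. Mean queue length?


ρ = λ·E[S] = 20.67·0.0158 = 0.3266
Lq = ρ²(1+C_s²)/(2(1−ρ)) = 0.1067·(1+0.549)/(2·0.6734)
= 0.1067·1.5490/1.3468 = 0.12267

Final: 0.12267


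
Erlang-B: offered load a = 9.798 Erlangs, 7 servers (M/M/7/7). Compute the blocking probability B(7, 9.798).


B(c,a) = (a^c/c!) / Σ_{k=0}^{c} a^k/k!
a^7/7! = 1720.012129
Σ terms (k=0..7): 1.00000 + 9.79800 + 48.00040 + 156.76931 + 384.00643 + 752.49900 + 1228.83087 + 1720.01213 = 4300.916154
B = 1720.012129/4300.916154 = 0.399918

Final: 0.399918


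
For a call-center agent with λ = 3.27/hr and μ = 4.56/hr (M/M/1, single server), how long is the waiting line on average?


ρ = 3.27/4.56 = 0.7171
Lq = ρ²/(1−ρ) = 0.5142/0.2829 = 1.8178

Final: 1.8178


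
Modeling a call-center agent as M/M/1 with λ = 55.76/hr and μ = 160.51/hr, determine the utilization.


ρ = λ/μ = 55.76/160.51 = 0.3474

Final: 0.3474


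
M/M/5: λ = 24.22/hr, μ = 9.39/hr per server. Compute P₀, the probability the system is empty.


a = λ/μ = 24.22/9.39 = 2.5793; ρ = a/c = 0.5159
Σ_{k=0}^{4} a^k/k! (terms k=0..4) = 1.00000 + 2.57934 + 3.32650 + 2.86006 + 1.84426 = 11.61015
Tail: a^5/(5!(1−ρ)) = 114.16756/(120·0.4841) = 1.96516
P₀ = 1/(11.61015 + 1.96516) = 1/13.57531 = 0.073663

Final: 0.073663


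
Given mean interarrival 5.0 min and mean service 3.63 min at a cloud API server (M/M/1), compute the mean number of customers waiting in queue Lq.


λ = 60/5.0 = 12.0000 /hr
μ = 60/3.63 = 16.5289 /hr
ρ = λ/μ = 12.0000/16.5289 = 0.7260
Lq = ρ²/(1−ρ) = 0.5271/0.2740 = 1.9236

Final: 1.9236


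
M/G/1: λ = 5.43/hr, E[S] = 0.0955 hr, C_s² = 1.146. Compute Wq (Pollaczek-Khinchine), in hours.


ρ = λ·E[S] = 5.43·0.0955 = 0.5186
E[S²] = E[S]²(1+C_s²) = 0.0955²·(1+1.146) = 0.019572
Wq = λ·E[S²]/(2(1−ρ)) = 5.43·0.019572/(2·0.4814) = 0.11037 hr

Final: 0.11037 hr


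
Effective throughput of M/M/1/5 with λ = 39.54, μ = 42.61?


ρ = 0.9280; P_K = (1−ρ)ρ^5/(1−ρ^6) = 0.137128
λ_eff = λ(1 − P_K) = 39.54·(1 − 0.137128) = 39.54·0.862872 = 34.1180 /hr

Final: 34.1180 /hr


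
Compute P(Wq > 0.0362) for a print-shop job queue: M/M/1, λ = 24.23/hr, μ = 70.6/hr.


ρ = 24.23/70.6 = 0.3432
P(Wq > t) = ρ·e^{−(μ−λ)t} = 0.3432·e^{−1.6786}
= 0.3432·0.186636 = 0.064054

Final: 0.064054


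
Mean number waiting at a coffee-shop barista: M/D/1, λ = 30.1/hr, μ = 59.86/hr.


ρ = 30.1/59.86 = 0.5028
M/D/1: Lq = ρ²/(2(1−ρ)) = 0.2528/(2·0.4972) = 0.25429

Final: 0.25429


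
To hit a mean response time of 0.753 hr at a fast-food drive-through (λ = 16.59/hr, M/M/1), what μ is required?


W = 1/(μ−λ) ⇒ μ − λ = 1/W = 1/0.753 = 1.3280
μ = λ + 1/W = 16.59 + 1.3280 = 17.9180 per hr

Final: 17.9180 /hr


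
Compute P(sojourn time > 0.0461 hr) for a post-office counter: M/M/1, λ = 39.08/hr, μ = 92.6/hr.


W ~ Exponential(μ−λ) for M/M/1.
μ − λ = 92.6 − 39.08 = 53.5200
P(W > t) = e^{−(μ−λ)t} = e^{−2.4673} = 0.084816

Final: 0.084816


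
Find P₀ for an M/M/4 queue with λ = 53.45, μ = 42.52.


a = λ/μ = 53.45/42.52 = 1.2571; ρ = a/c = 0.3143
Σ_{k=0}^{3} a^k/k! (terms k=0..3) = 1.00000 + 1.25706 + 0.79009 + 0.33106 = 3.37821
Tail: a^4/(4!(1−ρ)) = 2.49700/(24·0.6857) = 0.15172
P₀ = 1/(3.37821 + 0.15172) = 1/3.52994 = 0.283291

Final: 0.283291


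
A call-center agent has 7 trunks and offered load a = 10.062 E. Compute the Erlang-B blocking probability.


B(c,a) = (a^c/c!) / Σ_{k=0}^{c} a^k/k!
a^7/7! = 2071.856415
Σ terms (k=0..7): 1.00000 + 10.06200 + 50.62192 + 169.78593 + 427.09650 + 859.48899 + 1441.36304 + 2071.85642 = 5031.274794
B = 2071.856415/5031.274794 = 0.411796

Final: 0.411796


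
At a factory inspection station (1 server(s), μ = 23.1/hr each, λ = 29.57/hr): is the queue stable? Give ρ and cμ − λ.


Total capacity cμ = 1·23.1 = 23.10/hr
ρ = λ/(cμ) = 29.57/23.10 = 1.2801
Stable ⇔ ρ < 1: NO
Spare capacity = cμ − λ = 23.10 − 29.57 = -6.47/hr

Final: ρ = 1.2801; unstable; margin = -6.47/hr


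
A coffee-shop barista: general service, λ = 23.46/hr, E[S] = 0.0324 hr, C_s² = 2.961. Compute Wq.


ρ = λ·E[S] = 23.46·0.0324 = 0.7601
E[S²] = E[S]²(1+C_s²) = 0.0324²·(1+2.961) = 0.004158
Wq = λ·E[S²]/(2(1−ρ)) = 23.46·0.004158/(2·0.2399) = 0.20332 hr

Final: 0.20332 hr


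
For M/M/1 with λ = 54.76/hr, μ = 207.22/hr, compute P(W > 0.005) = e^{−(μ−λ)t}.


W ~ Exponential(μ−λ) for M/M/1.
μ − λ = 207.22 − 54.76 = 152.4600
P(W > t) = e^{−(μ−λ)t} = e^{−0.7623} = 0.466592

Final: 0.466592


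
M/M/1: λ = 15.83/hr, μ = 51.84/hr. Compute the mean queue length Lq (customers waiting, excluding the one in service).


ρ = 15.83/51.84 = 0.3054
Lq = ρ²/(1−ρ) = 0.09325/0.6946 = 0.1342

Final: 0.1342


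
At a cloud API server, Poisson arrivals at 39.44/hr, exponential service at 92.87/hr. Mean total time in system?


W = 1/(μ−λ) = 1/(92.87 − 39.44) = 1/53.43 = 0.01872 hr

Final: 0.01872 hr


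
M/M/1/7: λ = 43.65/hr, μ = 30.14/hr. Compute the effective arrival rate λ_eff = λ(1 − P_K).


ρ = 1.4482; P_K = (1−ρ)ρ^7/(1−ρ^8) = 0.326372
λ_eff = λ(1 − P_K) = 43.65·(1 − 0.326372) = 43.65·0.673628 = 29.4038 /hr

Final: 29.4038 /hr


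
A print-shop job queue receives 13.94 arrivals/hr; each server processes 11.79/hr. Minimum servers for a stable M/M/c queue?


Stability requires cμ > λ ⇔ c > λ/μ.
λ/μ = 13.94/11.79 = 1.1824
Minimum integer c = ⌊1.1824⌋ + 1 = 2
Check: 2·11.79 = 23.58 > 13.94, while 1·11.79 = 11.79 ≤ 13.94

Final: 2 servers
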